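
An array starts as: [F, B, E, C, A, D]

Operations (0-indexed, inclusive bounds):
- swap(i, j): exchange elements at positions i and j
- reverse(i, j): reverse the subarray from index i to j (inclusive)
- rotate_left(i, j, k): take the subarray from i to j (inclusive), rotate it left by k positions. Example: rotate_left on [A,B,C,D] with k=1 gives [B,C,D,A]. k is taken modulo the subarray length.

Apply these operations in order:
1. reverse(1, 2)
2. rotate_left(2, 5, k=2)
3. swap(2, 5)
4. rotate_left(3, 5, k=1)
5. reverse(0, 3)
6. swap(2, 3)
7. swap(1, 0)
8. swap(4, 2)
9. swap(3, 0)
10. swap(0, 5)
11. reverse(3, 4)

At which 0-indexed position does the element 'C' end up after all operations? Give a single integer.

Answer: 4

Derivation:
After 1 (reverse(1, 2)): [F, E, B, C, A, D]
After 2 (rotate_left(2, 5, k=2)): [F, E, A, D, B, C]
After 3 (swap(2, 5)): [F, E, C, D, B, A]
After 4 (rotate_left(3, 5, k=1)): [F, E, C, B, A, D]
After 5 (reverse(0, 3)): [B, C, E, F, A, D]
After 6 (swap(2, 3)): [B, C, F, E, A, D]
After 7 (swap(1, 0)): [C, B, F, E, A, D]
After 8 (swap(4, 2)): [C, B, A, E, F, D]
After 9 (swap(3, 0)): [E, B, A, C, F, D]
After 10 (swap(0, 5)): [D, B, A, C, F, E]
After 11 (reverse(3, 4)): [D, B, A, F, C, E]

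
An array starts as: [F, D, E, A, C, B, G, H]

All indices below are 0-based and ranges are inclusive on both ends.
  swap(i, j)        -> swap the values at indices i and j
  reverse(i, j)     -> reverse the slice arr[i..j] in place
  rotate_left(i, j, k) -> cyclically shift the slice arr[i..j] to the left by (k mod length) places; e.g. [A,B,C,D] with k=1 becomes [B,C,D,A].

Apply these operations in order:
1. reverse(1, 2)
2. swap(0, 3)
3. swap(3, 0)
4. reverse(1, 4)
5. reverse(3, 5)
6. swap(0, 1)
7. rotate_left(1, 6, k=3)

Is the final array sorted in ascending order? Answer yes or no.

Answer: no

Derivation:
After 1 (reverse(1, 2)): [F, E, D, A, C, B, G, H]
After 2 (swap(0, 3)): [A, E, D, F, C, B, G, H]
After 3 (swap(3, 0)): [F, E, D, A, C, B, G, H]
After 4 (reverse(1, 4)): [F, C, A, D, E, B, G, H]
After 5 (reverse(3, 5)): [F, C, A, B, E, D, G, H]
After 6 (swap(0, 1)): [C, F, A, B, E, D, G, H]
After 7 (rotate_left(1, 6, k=3)): [C, E, D, G, F, A, B, H]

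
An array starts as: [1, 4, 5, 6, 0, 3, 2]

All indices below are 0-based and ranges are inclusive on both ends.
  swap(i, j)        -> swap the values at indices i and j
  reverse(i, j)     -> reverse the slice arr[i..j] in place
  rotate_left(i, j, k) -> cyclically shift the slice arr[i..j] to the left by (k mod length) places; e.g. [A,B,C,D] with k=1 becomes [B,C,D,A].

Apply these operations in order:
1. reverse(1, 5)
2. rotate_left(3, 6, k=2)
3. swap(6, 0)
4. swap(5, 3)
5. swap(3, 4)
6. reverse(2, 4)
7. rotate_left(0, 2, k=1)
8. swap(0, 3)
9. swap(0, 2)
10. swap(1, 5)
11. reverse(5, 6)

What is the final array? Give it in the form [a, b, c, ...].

Answer: [5, 4, 2, 3, 0, 1, 6]

Derivation:
After 1 (reverse(1, 5)): [1, 3, 0, 6, 5, 4, 2]
After 2 (rotate_left(3, 6, k=2)): [1, 3, 0, 4, 2, 6, 5]
After 3 (swap(6, 0)): [5, 3, 0, 4, 2, 6, 1]
After 4 (swap(5, 3)): [5, 3, 0, 6, 2, 4, 1]
After 5 (swap(3, 4)): [5, 3, 0, 2, 6, 4, 1]
After 6 (reverse(2, 4)): [5, 3, 6, 2, 0, 4, 1]
After 7 (rotate_left(0, 2, k=1)): [3, 6, 5, 2, 0, 4, 1]
After 8 (swap(0, 3)): [2, 6, 5, 3, 0, 4, 1]
After 9 (swap(0, 2)): [5, 6, 2, 3, 0, 4, 1]
After 10 (swap(1, 5)): [5, 4, 2, 3, 0, 6, 1]
After 11 (reverse(5, 6)): [5, 4, 2, 3, 0, 1, 6]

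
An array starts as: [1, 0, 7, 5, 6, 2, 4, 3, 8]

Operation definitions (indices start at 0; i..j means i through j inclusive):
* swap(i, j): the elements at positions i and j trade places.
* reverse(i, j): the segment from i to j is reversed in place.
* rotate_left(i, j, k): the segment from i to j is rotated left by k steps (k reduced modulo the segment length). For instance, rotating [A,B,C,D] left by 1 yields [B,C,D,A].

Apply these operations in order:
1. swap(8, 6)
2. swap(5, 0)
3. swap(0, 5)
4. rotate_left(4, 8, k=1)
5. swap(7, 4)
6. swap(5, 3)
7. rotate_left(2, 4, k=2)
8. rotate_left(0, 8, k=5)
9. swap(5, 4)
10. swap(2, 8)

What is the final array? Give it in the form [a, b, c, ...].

After 1 (swap(8, 6)): [1, 0, 7, 5, 6, 2, 8, 3, 4]
After 2 (swap(5, 0)): [2, 0, 7, 5, 6, 1, 8, 3, 4]
After 3 (swap(0, 5)): [1, 0, 7, 5, 6, 2, 8, 3, 4]
After 4 (rotate_left(4, 8, k=1)): [1, 0, 7, 5, 2, 8, 3, 4, 6]
After 5 (swap(7, 4)): [1, 0, 7, 5, 4, 8, 3, 2, 6]
After 6 (swap(5, 3)): [1, 0, 7, 8, 4, 5, 3, 2, 6]
After 7 (rotate_left(2, 4, k=2)): [1, 0, 4, 7, 8, 5, 3, 2, 6]
After 8 (rotate_left(0, 8, k=5)): [5, 3, 2, 6, 1, 0, 4, 7, 8]
After 9 (swap(5, 4)): [5, 3, 2, 6, 0, 1, 4, 7, 8]
After 10 (swap(2, 8)): [5, 3, 8, 6, 0, 1, 4, 7, 2]

Answer: [5, 3, 8, 6, 0, 1, 4, 7, 2]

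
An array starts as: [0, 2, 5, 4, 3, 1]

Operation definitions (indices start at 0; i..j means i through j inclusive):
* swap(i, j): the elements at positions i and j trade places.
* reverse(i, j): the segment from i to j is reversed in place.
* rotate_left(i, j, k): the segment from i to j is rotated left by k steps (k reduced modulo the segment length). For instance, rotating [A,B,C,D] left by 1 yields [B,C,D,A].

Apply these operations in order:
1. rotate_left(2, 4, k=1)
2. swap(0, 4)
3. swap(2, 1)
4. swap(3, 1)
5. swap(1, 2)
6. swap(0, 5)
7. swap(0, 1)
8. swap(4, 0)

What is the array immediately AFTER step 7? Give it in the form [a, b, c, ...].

Answer: [2, 1, 3, 4, 0, 5]

Derivation:
After 1 (rotate_left(2, 4, k=1)): [0, 2, 4, 3, 5, 1]
After 2 (swap(0, 4)): [5, 2, 4, 3, 0, 1]
After 3 (swap(2, 1)): [5, 4, 2, 3, 0, 1]
After 4 (swap(3, 1)): [5, 3, 2, 4, 0, 1]
After 5 (swap(1, 2)): [5, 2, 3, 4, 0, 1]
After 6 (swap(0, 5)): [1, 2, 3, 4, 0, 5]
After 7 (swap(0, 1)): [2, 1, 3, 4, 0, 5]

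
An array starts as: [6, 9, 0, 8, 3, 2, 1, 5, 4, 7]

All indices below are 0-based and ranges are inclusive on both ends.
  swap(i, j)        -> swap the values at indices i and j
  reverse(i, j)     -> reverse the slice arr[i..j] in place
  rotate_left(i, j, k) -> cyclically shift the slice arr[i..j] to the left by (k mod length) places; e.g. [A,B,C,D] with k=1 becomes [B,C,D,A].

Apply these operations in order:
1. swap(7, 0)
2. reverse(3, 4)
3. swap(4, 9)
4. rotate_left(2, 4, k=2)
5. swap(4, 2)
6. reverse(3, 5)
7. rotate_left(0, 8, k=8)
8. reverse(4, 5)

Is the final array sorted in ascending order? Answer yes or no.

After 1 (swap(7, 0)): [5, 9, 0, 8, 3, 2, 1, 6, 4, 7]
After 2 (reverse(3, 4)): [5, 9, 0, 3, 8, 2, 1, 6, 4, 7]
After 3 (swap(4, 9)): [5, 9, 0, 3, 7, 2, 1, 6, 4, 8]
After 4 (rotate_left(2, 4, k=2)): [5, 9, 7, 0, 3, 2, 1, 6, 4, 8]
After 5 (swap(4, 2)): [5, 9, 3, 0, 7, 2, 1, 6, 4, 8]
After 6 (reverse(3, 5)): [5, 9, 3, 2, 7, 0, 1, 6, 4, 8]
After 7 (rotate_left(0, 8, k=8)): [4, 5, 9, 3, 2, 7, 0, 1, 6, 8]
After 8 (reverse(4, 5)): [4, 5, 9, 3, 7, 2, 0, 1, 6, 8]

Answer: no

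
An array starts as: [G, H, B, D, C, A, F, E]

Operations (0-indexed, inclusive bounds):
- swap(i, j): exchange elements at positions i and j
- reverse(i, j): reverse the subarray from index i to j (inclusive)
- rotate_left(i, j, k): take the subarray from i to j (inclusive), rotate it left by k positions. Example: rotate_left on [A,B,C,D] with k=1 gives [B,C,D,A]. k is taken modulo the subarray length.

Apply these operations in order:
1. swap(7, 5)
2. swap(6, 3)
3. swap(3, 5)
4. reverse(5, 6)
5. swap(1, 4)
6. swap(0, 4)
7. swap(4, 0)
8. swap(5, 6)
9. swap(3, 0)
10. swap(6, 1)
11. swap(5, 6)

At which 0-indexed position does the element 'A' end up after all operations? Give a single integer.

Answer: 7

Derivation:
After 1 (swap(7, 5)): [G, H, B, D, C, E, F, A]
After 2 (swap(6, 3)): [G, H, B, F, C, E, D, A]
After 3 (swap(3, 5)): [G, H, B, E, C, F, D, A]
After 4 (reverse(5, 6)): [G, H, B, E, C, D, F, A]
After 5 (swap(1, 4)): [G, C, B, E, H, D, F, A]
After 6 (swap(0, 4)): [H, C, B, E, G, D, F, A]
After 7 (swap(4, 0)): [G, C, B, E, H, D, F, A]
After 8 (swap(5, 6)): [G, C, B, E, H, F, D, A]
After 9 (swap(3, 0)): [E, C, B, G, H, F, D, A]
After 10 (swap(6, 1)): [E, D, B, G, H, F, C, A]
After 11 (swap(5, 6)): [E, D, B, G, H, C, F, A]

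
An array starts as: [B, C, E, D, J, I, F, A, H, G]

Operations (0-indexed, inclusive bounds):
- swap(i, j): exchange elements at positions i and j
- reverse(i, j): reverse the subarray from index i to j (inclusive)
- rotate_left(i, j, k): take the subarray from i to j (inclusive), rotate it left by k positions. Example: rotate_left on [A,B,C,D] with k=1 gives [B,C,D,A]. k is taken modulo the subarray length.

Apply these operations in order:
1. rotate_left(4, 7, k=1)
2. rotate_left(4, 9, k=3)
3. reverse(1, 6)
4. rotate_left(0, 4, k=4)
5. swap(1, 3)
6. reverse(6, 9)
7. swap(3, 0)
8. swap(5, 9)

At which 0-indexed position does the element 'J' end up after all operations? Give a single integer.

After 1 (rotate_left(4, 7, k=1)): [B, C, E, D, I, F, A, J, H, G]
After 2 (rotate_left(4, 9, k=3)): [B, C, E, D, J, H, G, I, F, A]
After 3 (reverse(1, 6)): [B, G, H, J, D, E, C, I, F, A]
After 4 (rotate_left(0, 4, k=4)): [D, B, G, H, J, E, C, I, F, A]
After 5 (swap(1, 3)): [D, H, G, B, J, E, C, I, F, A]
After 6 (reverse(6, 9)): [D, H, G, B, J, E, A, F, I, C]
After 7 (swap(3, 0)): [B, H, G, D, J, E, A, F, I, C]
After 8 (swap(5, 9)): [B, H, G, D, J, C, A, F, I, E]

Answer: 4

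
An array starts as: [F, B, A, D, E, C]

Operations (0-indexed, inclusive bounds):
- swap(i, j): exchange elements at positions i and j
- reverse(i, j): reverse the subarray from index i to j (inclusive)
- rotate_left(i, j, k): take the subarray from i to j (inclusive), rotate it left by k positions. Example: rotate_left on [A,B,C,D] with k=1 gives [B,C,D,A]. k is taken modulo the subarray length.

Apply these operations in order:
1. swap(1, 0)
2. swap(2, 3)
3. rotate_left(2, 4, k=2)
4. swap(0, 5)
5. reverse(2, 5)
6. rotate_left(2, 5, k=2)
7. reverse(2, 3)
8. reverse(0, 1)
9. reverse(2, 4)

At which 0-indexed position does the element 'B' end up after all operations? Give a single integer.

Answer: 2

Derivation:
After 1 (swap(1, 0)): [B, F, A, D, E, C]
After 2 (swap(2, 3)): [B, F, D, A, E, C]
After 3 (rotate_left(2, 4, k=2)): [B, F, E, D, A, C]
After 4 (swap(0, 5)): [C, F, E, D, A, B]
After 5 (reverse(2, 5)): [C, F, B, A, D, E]
After 6 (rotate_left(2, 5, k=2)): [C, F, D, E, B, A]
After 7 (reverse(2, 3)): [C, F, E, D, B, A]
After 8 (reverse(0, 1)): [F, C, E, D, B, A]
After 9 (reverse(2, 4)): [F, C, B, D, E, A]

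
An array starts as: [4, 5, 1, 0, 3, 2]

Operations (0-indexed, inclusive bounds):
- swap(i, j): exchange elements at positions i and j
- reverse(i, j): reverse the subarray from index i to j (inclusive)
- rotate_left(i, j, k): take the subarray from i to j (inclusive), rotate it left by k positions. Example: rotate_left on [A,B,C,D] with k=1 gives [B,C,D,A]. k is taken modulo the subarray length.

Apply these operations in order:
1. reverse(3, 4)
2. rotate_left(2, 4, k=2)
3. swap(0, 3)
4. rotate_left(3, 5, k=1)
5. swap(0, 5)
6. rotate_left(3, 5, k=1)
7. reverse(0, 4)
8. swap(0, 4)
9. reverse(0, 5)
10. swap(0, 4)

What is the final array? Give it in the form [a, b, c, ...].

After 1 (reverse(3, 4)): [4, 5, 1, 3, 0, 2]
After 2 (rotate_left(2, 4, k=2)): [4, 5, 0, 1, 3, 2]
After 3 (swap(0, 3)): [1, 5, 0, 4, 3, 2]
After 4 (rotate_left(3, 5, k=1)): [1, 5, 0, 3, 2, 4]
After 5 (swap(0, 5)): [4, 5, 0, 3, 2, 1]
After 6 (rotate_left(3, 5, k=1)): [4, 5, 0, 2, 1, 3]
After 7 (reverse(0, 4)): [1, 2, 0, 5, 4, 3]
After 8 (swap(0, 4)): [4, 2, 0, 5, 1, 3]
After 9 (reverse(0, 5)): [3, 1, 5, 0, 2, 4]
After 10 (swap(0, 4)): [2, 1, 5, 0, 3, 4]

Answer: [2, 1, 5, 0, 3, 4]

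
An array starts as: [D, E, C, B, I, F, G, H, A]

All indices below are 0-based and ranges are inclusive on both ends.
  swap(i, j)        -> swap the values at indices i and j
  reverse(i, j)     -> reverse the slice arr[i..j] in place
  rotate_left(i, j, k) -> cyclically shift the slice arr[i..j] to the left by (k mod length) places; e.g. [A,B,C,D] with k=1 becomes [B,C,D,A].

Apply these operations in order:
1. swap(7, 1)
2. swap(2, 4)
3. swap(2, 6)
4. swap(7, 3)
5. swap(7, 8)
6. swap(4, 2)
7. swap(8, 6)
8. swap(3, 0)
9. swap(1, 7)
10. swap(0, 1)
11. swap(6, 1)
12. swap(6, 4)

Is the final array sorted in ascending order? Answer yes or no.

Answer: yes

Derivation:
After 1 (swap(7, 1)): [D, H, C, B, I, F, G, E, A]
After 2 (swap(2, 4)): [D, H, I, B, C, F, G, E, A]
After 3 (swap(2, 6)): [D, H, G, B, C, F, I, E, A]
After 4 (swap(7, 3)): [D, H, G, E, C, F, I, B, A]
After 5 (swap(7, 8)): [D, H, G, E, C, F, I, A, B]
After 6 (swap(4, 2)): [D, H, C, E, G, F, I, A, B]
After 7 (swap(8, 6)): [D, H, C, E, G, F, B, A, I]
After 8 (swap(3, 0)): [E, H, C, D, G, F, B, A, I]
After 9 (swap(1, 7)): [E, A, C, D, G, F, B, H, I]
After 10 (swap(0, 1)): [A, E, C, D, G, F, B, H, I]
After 11 (swap(6, 1)): [A, B, C, D, G, F, E, H, I]
After 12 (swap(6, 4)): [A, B, C, D, E, F, G, H, I]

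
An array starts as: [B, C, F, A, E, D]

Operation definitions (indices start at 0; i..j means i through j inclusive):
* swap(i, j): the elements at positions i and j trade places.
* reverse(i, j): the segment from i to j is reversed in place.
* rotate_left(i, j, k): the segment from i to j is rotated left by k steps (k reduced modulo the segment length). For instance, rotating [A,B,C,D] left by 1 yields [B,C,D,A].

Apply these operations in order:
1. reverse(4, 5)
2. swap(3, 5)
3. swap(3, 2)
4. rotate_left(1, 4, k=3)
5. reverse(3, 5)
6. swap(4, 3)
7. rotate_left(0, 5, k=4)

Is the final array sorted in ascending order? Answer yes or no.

Answer: no

Derivation:
After 1 (reverse(4, 5)): [B, C, F, A, D, E]
After 2 (swap(3, 5)): [B, C, F, E, D, A]
After 3 (swap(3, 2)): [B, C, E, F, D, A]
After 4 (rotate_left(1, 4, k=3)): [B, D, C, E, F, A]
After 5 (reverse(3, 5)): [B, D, C, A, F, E]
After 6 (swap(4, 3)): [B, D, C, F, A, E]
After 7 (rotate_left(0, 5, k=4)): [A, E, B, D, C, F]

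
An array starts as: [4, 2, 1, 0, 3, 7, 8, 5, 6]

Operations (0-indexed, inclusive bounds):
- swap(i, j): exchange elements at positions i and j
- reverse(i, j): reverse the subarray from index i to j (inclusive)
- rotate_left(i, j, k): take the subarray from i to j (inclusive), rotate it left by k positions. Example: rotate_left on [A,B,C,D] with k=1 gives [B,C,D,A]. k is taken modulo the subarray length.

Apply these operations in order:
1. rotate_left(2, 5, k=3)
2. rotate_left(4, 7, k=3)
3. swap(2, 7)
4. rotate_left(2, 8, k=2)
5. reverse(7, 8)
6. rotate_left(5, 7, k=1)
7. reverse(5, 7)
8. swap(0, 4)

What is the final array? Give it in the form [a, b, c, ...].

Answer: [3, 2, 5, 0, 4, 7, 1, 6, 8]

Derivation:
After 1 (rotate_left(2, 5, k=3)): [4, 2, 7, 1, 0, 3, 8, 5, 6]
After 2 (rotate_left(4, 7, k=3)): [4, 2, 7, 1, 5, 0, 3, 8, 6]
After 3 (swap(2, 7)): [4, 2, 8, 1, 5, 0, 3, 7, 6]
After 4 (rotate_left(2, 8, k=2)): [4, 2, 5, 0, 3, 7, 6, 8, 1]
After 5 (reverse(7, 8)): [4, 2, 5, 0, 3, 7, 6, 1, 8]
After 6 (rotate_left(5, 7, k=1)): [4, 2, 5, 0, 3, 6, 1, 7, 8]
After 7 (reverse(5, 7)): [4, 2, 5, 0, 3, 7, 1, 6, 8]
After 8 (swap(0, 4)): [3, 2, 5, 0, 4, 7, 1, 6, 8]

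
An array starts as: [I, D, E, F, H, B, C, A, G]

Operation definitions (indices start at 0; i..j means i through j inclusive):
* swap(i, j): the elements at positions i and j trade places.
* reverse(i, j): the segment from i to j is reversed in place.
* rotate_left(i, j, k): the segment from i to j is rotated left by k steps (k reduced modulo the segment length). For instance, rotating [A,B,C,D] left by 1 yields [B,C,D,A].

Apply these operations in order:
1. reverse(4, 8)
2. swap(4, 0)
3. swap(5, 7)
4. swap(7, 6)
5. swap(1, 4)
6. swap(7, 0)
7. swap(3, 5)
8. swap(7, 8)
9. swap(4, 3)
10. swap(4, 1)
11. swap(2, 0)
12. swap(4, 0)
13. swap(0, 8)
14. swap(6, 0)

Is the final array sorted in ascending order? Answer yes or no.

Answer: yes

Derivation:
After 1 (reverse(4, 8)): [I, D, E, F, G, A, C, B, H]
After 2 (swap(4, 0)): [G, D, E, F, I, A, C, B, H]
After 3 (swap(5, 7)): [G, D, E, F, I, B, C, A, H]
After 4 (swap(7, 6)): [G, D, E, F, I, B, A, C, H]
After 5 (swap(1, 4)): [G, I, E, F, D, B, A, C, H]
After 6 (swap(7, 0)): [C, I, E, F, D, B, A, G, H]
After 7 (swap(3, 5)): [C, I, E, B, D, F, A, G, H]
After 8 (swap(7, 8)): [C, I, E, B, D, F, A, H, G]
After 9 (swap(4, 3)): [C, I, E, D, B, F, A, H, G]
After 10 (swap(4, 1)): [C, B, E, D, I, F, A, H, G]
After 11 (swap(2, 0)): [E, B, C, D, I, F, A, H, G]
After 12 (swap(4, 0)): [I, B, C, D, E, F, A, H, G]
After 13 (swap(0, 8)): [G, B, C, D, E, F, A, H, I]
After 14 (swap(6, 0)): [A, B, C, D, E, F, G, H, I]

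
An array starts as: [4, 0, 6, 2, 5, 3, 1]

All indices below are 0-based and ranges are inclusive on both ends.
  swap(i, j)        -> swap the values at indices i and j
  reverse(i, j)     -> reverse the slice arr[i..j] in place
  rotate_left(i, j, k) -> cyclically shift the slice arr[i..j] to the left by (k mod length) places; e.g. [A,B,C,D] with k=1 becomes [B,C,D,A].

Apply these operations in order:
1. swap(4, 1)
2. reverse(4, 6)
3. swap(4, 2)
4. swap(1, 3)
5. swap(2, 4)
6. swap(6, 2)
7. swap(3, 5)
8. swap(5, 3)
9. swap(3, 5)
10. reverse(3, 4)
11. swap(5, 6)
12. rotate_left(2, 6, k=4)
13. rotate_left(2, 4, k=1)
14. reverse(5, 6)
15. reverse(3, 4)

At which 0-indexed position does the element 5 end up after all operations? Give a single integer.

After 1 (swap(4, 1)): [4, 5, 6, 2, 0, 3, 1]
After 2 (reverse(4, 6)): [4, 5, 6, 2, 1, 3, 0]
After 3 (swap(4, 2)): [4, 5, 1, 2, 6, 3, 0]
After 4 (swap(1, 3)): [4, 2, 1, 5, 6, 3, 0]
After 5 (swap(2, 4)): [4, 2, 6, 5, 1, 3, 0]
After 6 (swap(6, 2)): [4, 2, 0, 5, 1, 3, 6]
After 7 (swap(3, 5)): [4, 2, 0, 3, 1, 5, 6]
After 8 (swap(5, 3)): [4, 2, 0, 5, 1, 3, 6]
After 9 (swap(3, 5)): [4, 2, 0, 3, 1, 5, 6]
After 10 (reverse(3, 4)): [4, 2, 0, 1, 3, 5, 6]
After 11 (swap(5, 6)): [4, 2, 0, 1, 3, 6, 5]
After 12 (rotate_left(2, 6, k=4)): [4, 2, 5, 0, 1, 3, 6]
After 13 (rotate_left(2, 4, k=1)): [4, 2, 0, 1, 5, 3, 6]
After 14 (reverse(5, 6)): [4, 2, 0, 1, 5, 6, 3]
After 15 (reverse(3, 4)): [4, 2, 0, 5, 1, 6, 3]

Answer: 3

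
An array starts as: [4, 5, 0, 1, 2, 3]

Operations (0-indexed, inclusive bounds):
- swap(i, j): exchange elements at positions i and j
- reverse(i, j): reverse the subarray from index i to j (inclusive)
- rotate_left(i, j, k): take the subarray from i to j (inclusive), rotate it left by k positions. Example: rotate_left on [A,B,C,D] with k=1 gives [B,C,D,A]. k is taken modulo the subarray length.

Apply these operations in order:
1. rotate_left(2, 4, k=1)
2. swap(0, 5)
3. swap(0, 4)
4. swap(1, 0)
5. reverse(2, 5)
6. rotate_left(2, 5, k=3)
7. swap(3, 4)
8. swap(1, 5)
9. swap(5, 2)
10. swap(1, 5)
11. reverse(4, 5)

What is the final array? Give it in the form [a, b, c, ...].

Answer: [5, 1, 0, 3, 2, 4]

Derivation:
After 1 (rotate_left(2, 4, k=1)): [4, 5, 1, 2, 0, 3]
After 2 (swap(0, 5)): [3, 5, 1, 2, 0, 4]
After 3 (swap(0, 4)): [0, 5, 1, 2, 3, 4]
After 4 (swap(1, 0)): [5, 0, 1, 2, 3, 4]
After 5 (reverse(2, 5)): [5, 0, 4, 3, 2, 1]
After 6 (rotate_left(2, 5, k=3)): [5, 0, 1, 4, 3, 2]
After 7 (swap(3, 4)): [5, 0, 1, 3, 4, 2]
After 8 (swap(1, 5)): [5, 2, 1, 3, 4, 0]
After 9 (swap(5, 2)): [5, 2, 0, 3, 4, 1]
After 10 (swap(1, 5)): [5, 1, 0, 3, 4, 2]
After 11 (reverse(4, 5)): [5, 1, 0, 3, 2, 4]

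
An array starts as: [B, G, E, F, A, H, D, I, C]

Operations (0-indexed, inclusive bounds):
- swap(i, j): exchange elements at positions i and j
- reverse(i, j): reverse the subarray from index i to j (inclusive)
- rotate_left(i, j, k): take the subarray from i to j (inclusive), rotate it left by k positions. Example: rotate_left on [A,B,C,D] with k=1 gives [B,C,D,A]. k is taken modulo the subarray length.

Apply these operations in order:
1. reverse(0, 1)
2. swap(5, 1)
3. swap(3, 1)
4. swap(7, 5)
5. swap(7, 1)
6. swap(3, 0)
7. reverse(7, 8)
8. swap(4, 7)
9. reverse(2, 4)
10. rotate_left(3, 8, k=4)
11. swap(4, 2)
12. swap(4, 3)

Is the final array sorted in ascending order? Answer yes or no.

After 1 (reverse(0, 1)): [G, B, E, F, A, H, D, I, C]
After 2 (swap(5, 1)): [G, H, E, F, A, B, D, I, C]
After 3 (swap(3, 1)): [G, F, E, H, A, B, D, I, C]
After 4 (swap(7, 5)): [G, F, E, H, A, I, D, B, C]
After 5 (swap(7, 1)): [G, B, E, H, A, I, D, F, C]
After 6 (swap(3, 0)): [H, B, E, G, A, I, D, F, C]
After 7 (reverse(7, 8)): [H, B, E, G, A, I, D, C, F]
After 8 (swap(4, 7)): [H, B, E, G, C, I, D, A, F]
After 9 (reverse(2, 4)): [H, B, C, G, E, I, D, A, F]
After 10 (rotate_left(3, 8, k=4)): [H, B, C, A, F, G, E, I, D]
After 11 (swap(4, 2)): [H, B, F, A, C, G, E, I, D]
After 12 (swap(4, 3)): [H, B, F, C, A, G, E, I, D]

Answer: no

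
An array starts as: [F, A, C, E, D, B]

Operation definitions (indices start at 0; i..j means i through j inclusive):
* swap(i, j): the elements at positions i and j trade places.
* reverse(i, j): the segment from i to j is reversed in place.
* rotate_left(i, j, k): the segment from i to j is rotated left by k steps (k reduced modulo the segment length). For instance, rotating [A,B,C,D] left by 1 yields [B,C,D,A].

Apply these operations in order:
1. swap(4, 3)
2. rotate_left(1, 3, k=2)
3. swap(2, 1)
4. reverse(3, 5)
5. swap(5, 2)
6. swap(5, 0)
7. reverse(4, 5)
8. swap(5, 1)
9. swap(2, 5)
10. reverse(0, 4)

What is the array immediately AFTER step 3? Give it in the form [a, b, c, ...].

Answer: [F, A, D, C, E, B]

Derivation:
After 1 (swap(4, 3)): [F, A, C, D, E, B]
After 2 (rotate_left(1, 3, k=2)): [F, D, A, C, E, B]
After 3 (swap(2, 1)): [F, A, D, C, E, B]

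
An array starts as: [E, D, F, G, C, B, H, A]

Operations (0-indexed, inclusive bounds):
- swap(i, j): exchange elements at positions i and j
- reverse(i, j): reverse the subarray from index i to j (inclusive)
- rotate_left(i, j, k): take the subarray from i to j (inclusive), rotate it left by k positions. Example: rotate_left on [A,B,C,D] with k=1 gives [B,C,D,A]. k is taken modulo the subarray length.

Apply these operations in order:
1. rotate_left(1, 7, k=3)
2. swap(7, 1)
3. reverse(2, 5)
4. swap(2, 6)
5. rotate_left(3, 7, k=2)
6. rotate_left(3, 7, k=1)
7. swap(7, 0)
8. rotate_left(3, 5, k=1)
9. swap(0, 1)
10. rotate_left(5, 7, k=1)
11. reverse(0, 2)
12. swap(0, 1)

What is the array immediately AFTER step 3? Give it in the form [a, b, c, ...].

After 1 (rotate_left(1, 7, k=3)): [E, C, B, H, A, D, F, G]
After 2 (swap(7, 1)): [E, G, B, H, A, D, F, C]
After 3 (reverse(2, 5)): [E, G, D, A, H, B, F, C]

Answer: [E, G, D, A, H, B, F, C]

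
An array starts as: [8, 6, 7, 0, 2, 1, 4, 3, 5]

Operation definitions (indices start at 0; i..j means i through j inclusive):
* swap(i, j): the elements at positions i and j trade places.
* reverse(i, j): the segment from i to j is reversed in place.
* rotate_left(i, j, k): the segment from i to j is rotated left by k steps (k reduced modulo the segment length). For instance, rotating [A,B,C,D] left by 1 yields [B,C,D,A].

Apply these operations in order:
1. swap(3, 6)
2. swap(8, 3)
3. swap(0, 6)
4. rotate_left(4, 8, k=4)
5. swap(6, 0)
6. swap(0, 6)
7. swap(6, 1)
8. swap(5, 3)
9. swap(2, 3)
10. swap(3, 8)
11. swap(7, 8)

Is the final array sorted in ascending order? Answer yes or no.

Answer: yes

Derivation:
After 1 (swap(3, 6)): [8, 6, 7, 4, 2, 1, 0, 3, 5]
After 2 (swap(8, 3)): [8, 6, 7, 5, 2, 1, 0, 3, 4]
After 3 (swap(0, 6)): [0, 6, 7, 5, 2, 1, 8, 3, 4]
After 4 (rotate_left(4, 8, k=4)): [0, 6, 7, 5, 4, 2, 1, 8, 3]
After 5 (swap(6, 0)): [1, 6, 7, 5, 4, 2, 0, 8, 3]
After 6 (swap(0, 6)): [0, 6, 7, 5, 4, 2, 1, 8, 3]
After 7 (swap(6, 1)): [0, 1, 7, 5, 4, 2, 6, 8, 3]
After 8 (swap(5, 3)): [0, 1, 7, 2, 4, 5, 6, 8, 3]
After 9 (swap(2, 3)): [0, 1, 2, 7, 4, 5, 6, 8, 3]
After 10 (swap(3, 8)): [0, 1, 2, 3, 4, 5, 6, 8, 7]
After 11 (swap(7, 8)): [0, 1, 2, 3, 4, 5, 6, 7, 8]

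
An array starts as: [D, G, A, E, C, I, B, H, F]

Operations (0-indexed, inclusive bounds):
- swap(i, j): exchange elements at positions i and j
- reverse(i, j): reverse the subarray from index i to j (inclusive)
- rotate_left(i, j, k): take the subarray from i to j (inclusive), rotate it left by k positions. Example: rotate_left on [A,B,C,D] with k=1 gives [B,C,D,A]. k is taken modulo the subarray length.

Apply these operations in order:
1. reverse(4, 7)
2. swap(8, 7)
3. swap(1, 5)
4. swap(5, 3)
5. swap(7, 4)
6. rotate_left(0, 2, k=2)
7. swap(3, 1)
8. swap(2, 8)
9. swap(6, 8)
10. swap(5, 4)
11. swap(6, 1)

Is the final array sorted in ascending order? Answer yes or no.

After 1 (reverse(4, 7)): [D, G, A, E, H, B, I, C, F]
After 2 (swap(8, 7)): [D, G, A, E, H, B, I, F, C]
After 3 (swap(1, 5)): [D, B, A, E, H, G, I, F, C]
After 4 (swap(5, 3)): [D, B, A, G, H, E, I, F, C]
After 5 (swap(7, 4)): [D, B, A, G, F, E, I, H, C]
After 6 (rotate_left(0, 2, k=2)): [A, D, B, G, F, E, I, H, C]
After 7 (swap(3, 1)): [A, G, B, D, F, E, I, H, C]
After 8 (swap(2, 8)): [A, G, C, D, F, E, I, H, B]
After 9 (swap(6, 8)): [A, G, C, D, F, E, B, H, I]
After 10 (swap(5, 4)): [A, G, C, D, E, F, B, H, I]
After 11 (swap(6, 1)): [A, B, C, D, E, F, G, H, I]

Answer: yes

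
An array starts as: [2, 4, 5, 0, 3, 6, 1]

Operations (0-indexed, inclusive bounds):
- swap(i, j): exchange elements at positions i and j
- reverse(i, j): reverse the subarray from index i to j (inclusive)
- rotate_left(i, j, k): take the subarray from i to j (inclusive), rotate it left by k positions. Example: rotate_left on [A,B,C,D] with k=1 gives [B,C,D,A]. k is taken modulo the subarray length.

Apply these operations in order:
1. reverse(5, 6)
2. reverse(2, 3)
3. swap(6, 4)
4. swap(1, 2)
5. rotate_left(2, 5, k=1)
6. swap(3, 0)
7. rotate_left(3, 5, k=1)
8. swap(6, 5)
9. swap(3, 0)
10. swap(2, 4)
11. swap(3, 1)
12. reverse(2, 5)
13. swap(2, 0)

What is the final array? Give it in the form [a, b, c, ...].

Answer: [3, 6, 1, 5, 0, 4, 2]

Derivation:
After 1 (reverse(5, 6)): [2, 4, 5, 0, 3, 1, 6]
After 2 (reverse(2, 3)): [2, 4, 0, 5, 3, 1, 6]
After 3 (swap(6, 4)): [2, 4, 0, 5, 6, 1, 3]
After 4 (swap(1, 2)): [2, 0, 4, 5, 6, 1, 3]
After 5 (rotate_left(2, 5, k=1)): [2, 0, 5, 6, 1, 4, 3]
After 6 (swap(3, 0)): [6, 0, 5, 2, 1, 4, 3]
After 7 (rotate_left(3, 5, k=1)): [6, 0, 5, 1, 4, 2, 3]
After 8 (swap(6, 5)): [6, 0, 5, 1, 4, 3, 2]
After 9 (swap(3, 0)): [1, 0, 5, 6, 4, 3, 2]
After 10 (swap(2, 4)): [1, 0, 4, 6, 5, 3, 2]
After 11 (swap(3, 1)): [1, 6, 4, 0, 5, 3, 2]
After 12 (reverse(2, 5)): [1, 6, 3, 5, 0, 4, 2]
After 13 (swap(2, 0)): [3, 6, 1, 5, 0, 4, 2]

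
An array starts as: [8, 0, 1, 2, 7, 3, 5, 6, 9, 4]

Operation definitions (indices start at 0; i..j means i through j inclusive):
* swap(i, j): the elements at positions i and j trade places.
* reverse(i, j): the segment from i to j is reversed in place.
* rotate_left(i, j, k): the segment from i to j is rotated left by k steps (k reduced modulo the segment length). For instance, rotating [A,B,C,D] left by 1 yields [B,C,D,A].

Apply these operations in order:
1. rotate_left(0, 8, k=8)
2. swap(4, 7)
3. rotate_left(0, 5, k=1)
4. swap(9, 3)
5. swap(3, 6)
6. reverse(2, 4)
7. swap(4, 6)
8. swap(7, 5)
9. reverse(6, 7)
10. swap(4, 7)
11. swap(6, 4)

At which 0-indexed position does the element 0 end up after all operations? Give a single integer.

After 1 (rotate_left(0, 8, k=8)): [9, 8, 0, 1, 2, 7, 3, 5, 6, 4]
After 2 (swap(4, 7)): [9, 8, 0, 1, 5, 7, 3, 2, 6, 4]
After 3 (rotate_left(0, 5, k=1)): [8, 0, 1, 5, 7, 9, 3, 2, 6, 4]
After 4 (swap(9, 3)): [8, 0, 1, 4, 7, 9, 3, 2, 6, 5]
After 5 (swap(3, 6)): [8, 0, 1, 3, 7, 9, 4, 2, 6, 5]
After 6 (reverse(2, 4)): [8, 0, 7, 3, 1, 9, 4, 2, 6, 5]
After 7 (swap(4, 6)): [8, 0, 7, 3, 4, 9, 1, 2, 6, 5]
After 8 (swap(7, 5)): [8, 0, 7, 3, 4, 2, 1, 9, 6, 5]
After 9 (reverse(6, 7)): [8, 0, 7, 3, 4, 2, 9, 1, 6, 5]
After 10 (swap(4, 7)): [8, 0, 7, 3, 1, 2, 9, 4, 6, 5]
After 11 (swap(6, 4)): [8, 0, 7, 3, 9, 2, 1, 4, 6, 5]

Answer: 1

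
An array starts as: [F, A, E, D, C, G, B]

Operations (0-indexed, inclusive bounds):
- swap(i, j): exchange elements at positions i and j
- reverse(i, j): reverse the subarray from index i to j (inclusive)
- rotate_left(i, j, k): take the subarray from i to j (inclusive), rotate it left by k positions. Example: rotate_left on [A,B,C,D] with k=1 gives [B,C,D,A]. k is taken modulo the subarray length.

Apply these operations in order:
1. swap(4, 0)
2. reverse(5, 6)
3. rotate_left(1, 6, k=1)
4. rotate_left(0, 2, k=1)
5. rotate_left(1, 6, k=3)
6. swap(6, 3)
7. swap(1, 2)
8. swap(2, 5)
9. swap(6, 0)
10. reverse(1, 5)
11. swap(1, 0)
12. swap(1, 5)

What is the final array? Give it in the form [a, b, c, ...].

After 1 (swap(4, 0)): [C, A, E, D, F, G, B]
After 2 (reverse(5, 6)): [C, A, E, D, F, B, G]
After 3 (rotate_left(1, 6, k=1)): [C, E, D, F, B, G, A]
After 4 (rotate_left(0, 2, k=1)): [E, D, C, F, B, G, A]
After 5 (rotate_left(1, 6, k=3)): [E, B, G, A, D, C, F]
After 6 (swap(6, 3)): [E, B, G, F, D, C, A]
After 7 (swap(1, 2)): [E, G, B, F, D, C, A]
After 8 (swap(2, 5)): [E, G, C, F, D, B, A]
After 9 (swap(6, 0)): [A, G, C, F, D, B, E]
After 10 (reverse(1, 5)): [A, B, D, F, C, G, E]
After 11 (swap(1, 0)): [B, A, D, F, C, G, E]
After 12 (swap(1, 5)): [B, G, D, F, C, A, E]

Answer: [B, G, D, F, C, A, E]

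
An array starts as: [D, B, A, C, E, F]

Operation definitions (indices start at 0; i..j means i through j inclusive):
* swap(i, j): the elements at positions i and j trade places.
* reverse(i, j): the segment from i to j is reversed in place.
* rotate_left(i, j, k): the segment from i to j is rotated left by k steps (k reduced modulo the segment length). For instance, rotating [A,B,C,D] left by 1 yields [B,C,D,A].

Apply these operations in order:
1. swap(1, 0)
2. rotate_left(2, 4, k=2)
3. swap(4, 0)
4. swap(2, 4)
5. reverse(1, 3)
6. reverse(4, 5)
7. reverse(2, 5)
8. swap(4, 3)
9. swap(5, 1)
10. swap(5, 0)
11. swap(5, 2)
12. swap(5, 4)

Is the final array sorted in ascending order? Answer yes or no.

After 1 (swap(1, 0)): [B, D, A, C, E, F]
After 2 (rotate_left(2, 4, k=2)): [B, D, E, A, C, F]
After 3 (swap(4, 0)): [C, D, E, A, B, F]
After 4 (swap(2, 4)): [C, D, B, A, E, F]
After 5 (reverse(1, 3)): [C, A, B, D, E, F]
After 6 (reverse(4, 5)): [C, A, B, D, F, E]
After 7 (reverse(2, 5)): [C, A, E, F, D, B]
After 8 (swap(4, 3)): [C, A, E, D, F, B]
After 9 (swap(5, 1)): [C, B, E, D, F, A]
After 10 (swap(5, 0)): [A, B, E, D, F, C]
After 11 (swap(5, 2)): [A, B, C, D, F, E]
After 12 (swap(5, 4)): [A, B, C, D, E, F]

Answer: yes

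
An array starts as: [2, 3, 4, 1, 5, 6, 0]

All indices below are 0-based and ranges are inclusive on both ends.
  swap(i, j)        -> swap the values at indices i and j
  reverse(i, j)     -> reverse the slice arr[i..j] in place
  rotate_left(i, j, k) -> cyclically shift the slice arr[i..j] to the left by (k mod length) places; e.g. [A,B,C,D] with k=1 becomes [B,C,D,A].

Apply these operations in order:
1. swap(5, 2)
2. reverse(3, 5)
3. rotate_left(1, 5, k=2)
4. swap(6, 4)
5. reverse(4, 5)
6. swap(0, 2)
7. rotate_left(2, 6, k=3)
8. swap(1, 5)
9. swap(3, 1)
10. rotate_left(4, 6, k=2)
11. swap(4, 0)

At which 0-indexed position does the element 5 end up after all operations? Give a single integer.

Answer: 4

Derivation:
After 1 (swap(5, 2)): [2, 3, 6, 1, 5, 4, 0]
After 2 (reverse(3, 5)): [2, 3, 6, 4, 5, 1, 0]
After 3 (rotate_left(1, 5, k=2)): [2, 4, 5, 1, 3, 6, 0]
After 4 (swap(6, 4)): [2, 4, 5, 1, 0, 6, 3]
After 5 (reverse(4, 5)): [2, 4, 5, 1, 6, 0, 3]
After 6 (swap(0, 2)): [5, 4, 2, 1, 6, 0, 3]
After 7 (rotate_left(2, 6, k=3)): [5, 4, 0, 3, 2, 1, 6]
After 8 (swap(1, 5)): [5, 1, 0, 3, 2, 4, 6]
After 9 (swap(3, 1)): [5, 3, 0, 1, 2, 4, 6]
After 10 (rotate_left(4, 6, k=2)): [5, 3, 0, 1, 6, 2, 4]
After 11 (swap(4, 0)): [6, 3, 0, 1, 5, 2, 4]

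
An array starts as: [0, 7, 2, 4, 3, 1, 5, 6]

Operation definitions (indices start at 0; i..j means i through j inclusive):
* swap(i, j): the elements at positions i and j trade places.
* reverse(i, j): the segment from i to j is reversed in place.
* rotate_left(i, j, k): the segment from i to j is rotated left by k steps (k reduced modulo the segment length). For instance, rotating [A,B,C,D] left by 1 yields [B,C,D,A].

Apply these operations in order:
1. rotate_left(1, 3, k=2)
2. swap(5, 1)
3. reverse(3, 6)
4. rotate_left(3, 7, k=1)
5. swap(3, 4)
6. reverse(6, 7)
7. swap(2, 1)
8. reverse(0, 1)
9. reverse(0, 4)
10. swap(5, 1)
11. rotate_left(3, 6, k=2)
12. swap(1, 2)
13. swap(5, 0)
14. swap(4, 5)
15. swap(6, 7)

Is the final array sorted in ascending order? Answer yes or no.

Answer: yes

Derivation:
After 1 (rotate_left(1, 3, k=2)): [0, 4, 7, 2, 3, 1, 5, 6]
After 2 (swap(5, 1)): [0, 1, 7, 2, 3, 4, 5, 6]
After 3 (reverse(3, 6)): [0, 1, 7, 5, 4, 3, 2, 6]
After 4 (rotate_left(3, 7, k=1)): [0, 1, 7, 4, 3, 2, 6, 5]
After 5 (swap(3, 4)): [0, 1, 7, 3, 4, 2, 6, 5]
After 6 (reverse(6, 7)): [0, 1, 7, 3, 4, 2, 5, 6]
After 7 (swap(2, 1)): [0, 7, 1, 3, 4, 2, 5, 6]
After 8 (reverse(0, 1)): [7, 0, 1, 3, 4, 2, 5, 6]
After 9 (reverse(0, 4)): [4, 3, 1, 0, 7, 2, 5, 6]
After 10 (swap(5, 1)): [4, 2, 1, 0, 7, 3, 5, 6]
After 11 (rotate_left(3, 6, k=2)): [4, 2, 1, 3, 5, 0, 7, 6]
After 12 (swap(1, 2)): [4, 1, 2, 3, 5, 0, 7, 6]
After 13 (swap(5, 0)): [0, 1, 2, 3, 5, 4, 7, 6]
After 14 (swap(4, 5)): [0, 1, 2, 3, 4, 5, 7, 6]
After 15 (swap(6, 7)): [0, 1, 2, 3, 4, 5, 6, 7]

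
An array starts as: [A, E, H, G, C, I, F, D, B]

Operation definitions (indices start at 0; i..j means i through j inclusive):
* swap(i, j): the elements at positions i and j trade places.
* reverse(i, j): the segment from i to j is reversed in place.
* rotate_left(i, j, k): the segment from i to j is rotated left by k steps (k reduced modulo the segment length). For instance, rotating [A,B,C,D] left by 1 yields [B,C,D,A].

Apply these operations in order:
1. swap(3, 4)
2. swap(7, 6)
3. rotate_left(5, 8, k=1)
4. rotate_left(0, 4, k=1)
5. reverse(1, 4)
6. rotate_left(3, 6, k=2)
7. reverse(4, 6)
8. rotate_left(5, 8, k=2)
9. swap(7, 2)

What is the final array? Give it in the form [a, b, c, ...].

After 1 (swap(3, 4)): [A, E, H, C, G, I, F, D, B]
After 2 (swap(7, 6)): [A, E, H, C, G, I, D, F, B]
After 3 (rotate_left(5, 8, k=1)): [A, E, H, C, G, D, F, B, I]
After 4 (rotate_left(0, 4, k=1)): [E, H, C, G, A, D, F, B, I]
After 5 (reverse(1, 4)): [E, A, G, C, H, D, F, B, I]
After 6 (rotate_left(3, 6, k=2)): [E, A, G, D, F, C, H, B, I]
After 7 (reverse(4, 6)): [E, A, G, D, H, C, F, B, I]
After 8 (rotate_left(5, 8, k=2)): [E, A, G, D, H, B, I, C, F]
After 9 (swap(7, 2)): [E, A, C, D, H, B, I, G, F]

Answer: [E, A, C, D, H, B, I, G, F]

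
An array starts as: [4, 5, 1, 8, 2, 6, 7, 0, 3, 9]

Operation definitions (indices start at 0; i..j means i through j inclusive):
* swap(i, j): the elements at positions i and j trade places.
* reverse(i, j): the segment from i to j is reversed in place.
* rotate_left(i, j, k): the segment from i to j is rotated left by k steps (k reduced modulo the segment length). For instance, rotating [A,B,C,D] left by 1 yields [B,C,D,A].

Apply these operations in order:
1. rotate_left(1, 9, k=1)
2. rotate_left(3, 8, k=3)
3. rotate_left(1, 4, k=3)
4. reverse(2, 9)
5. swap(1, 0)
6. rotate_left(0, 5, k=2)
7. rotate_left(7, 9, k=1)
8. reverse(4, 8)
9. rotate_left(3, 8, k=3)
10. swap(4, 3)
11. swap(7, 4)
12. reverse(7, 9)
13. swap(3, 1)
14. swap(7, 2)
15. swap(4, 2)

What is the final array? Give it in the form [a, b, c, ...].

After 1 (rotate_left(1, 9, k=1)): [4, 1, 8, 2, 6, 7, 0, 3, 9, 5]
After 2 (rotate_left(3, 8, k=3)): [4, 1, 8, 0, 3, 9, 2, 6, 7, 5]
After 3 (rotate_left(1, 4, k=3)): [4, 3, 1, 8, 0, 9, 2, 6, 7, 5]
After 4 (reverse(2, 9)): [4, 3, 5, 7, 6, 2, 9, 0, 8, 1]
After 5 (swap(1, 0)): [3, 4, 5, 7, 6, 2, 9, 0, 8, 1]
After 6 (rotate_left(0, 5, k=2)): [5, 7, 6, 2, 3, 4, 9, 0, 8, 1]
After 7 (rotate_left(7, 9, k=1)): [5, 7, 6, 2, 3, 4, 9, 8, 1, 0]
After 8 (reverse(4, 8)): [5, 7, 6, 2, 1, 8, 9, 4, 3, 0]
After 9 (rotate_left(3, 8, k=3)): [5, 7, 6, 9, 4, 3, 2, 1, 8, 0]
After 10 (swap(4, 3)): [5, 7, 6, 4, 9, 3, 2, 1, 8, 0]
After 11 (swap(7, 4)): [5, 7, 6, 4, 1, 3, 2, 9, 8, 0]
After 12 (reverse(7, 9)): [5, 7, 6, 4, 1, 3, 2, 0, 8, 9]
After 13 (swap(3, 1)): [5, 4, 6, 7, 1, 3, 2, 0, 8, 9]
After 14 (swap(7, 2)): [5, 4, 0, 7, 1, 3, 2, 6, 8, 9]
After 15 (swap(4, 2)): [5, 4, 1, 7, 0, 3, 2, 6, 8, 9]

Answer: [5, 4, 1, 7, 0, 3, 2, 6, 8, 9]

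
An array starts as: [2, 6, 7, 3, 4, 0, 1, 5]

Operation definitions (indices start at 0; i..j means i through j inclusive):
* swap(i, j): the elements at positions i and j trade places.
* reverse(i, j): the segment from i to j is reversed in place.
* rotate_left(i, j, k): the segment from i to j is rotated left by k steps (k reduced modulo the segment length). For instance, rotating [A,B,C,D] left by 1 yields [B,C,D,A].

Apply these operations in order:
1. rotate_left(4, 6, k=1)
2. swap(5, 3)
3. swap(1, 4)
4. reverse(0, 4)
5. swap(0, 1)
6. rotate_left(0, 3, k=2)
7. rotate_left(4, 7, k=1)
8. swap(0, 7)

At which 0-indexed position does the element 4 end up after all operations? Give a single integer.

Answer: 5

Derivation:
After 1 (rotate_left(4, 6, k=1)): [2, 6, 7, 3, 0, 1, 4, 5]
After 2 (swap(5, 3)): [2, 6, 7, 1, 0, 3, 4, 5]
After 3 (swap(1, 4)): [2, 0, 7, 1, 6, 3, 4, 5]
After 4 (reverse(0, 4)): [6, 1, 7, 0, 2, 3, 4, 5]
After 5 (swap(0, 1)): [1, 6, 7, 0, 2, 3, 4, 5]
After 6 (rotate_left(0, 3, k=2)): [7, 0, 1, 6, 2, 3, 4, 5]
After 7 (rotate_left(4, 7, k=1)): [7, 0, 1, 6, 3, 4, 5, 2]
After 8 (swap(0, 7)): [2, 0, 1, 6, 3, 4, 5, 7]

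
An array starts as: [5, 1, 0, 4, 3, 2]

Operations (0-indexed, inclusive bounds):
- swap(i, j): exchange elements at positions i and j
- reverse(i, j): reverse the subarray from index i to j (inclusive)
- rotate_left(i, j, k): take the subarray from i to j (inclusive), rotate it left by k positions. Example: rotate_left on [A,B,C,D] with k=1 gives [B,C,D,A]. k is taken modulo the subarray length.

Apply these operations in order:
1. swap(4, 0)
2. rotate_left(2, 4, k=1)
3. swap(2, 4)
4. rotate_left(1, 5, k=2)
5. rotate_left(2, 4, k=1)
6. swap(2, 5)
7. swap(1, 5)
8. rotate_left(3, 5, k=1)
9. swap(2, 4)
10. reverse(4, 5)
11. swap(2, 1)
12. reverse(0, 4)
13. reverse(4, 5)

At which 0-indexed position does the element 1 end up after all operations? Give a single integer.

Answer: 0

Derivation:
After 1 (swap(4, 0)): [3, 1, 0, 4, 5, 2]
After 2 (rotate_left(2, 4, k=1)): [3, 1, 4, 5, 0, 2]
After 3 (swap(2, 4)): [3, 1, 0, 5, 4, 2]
After 4 (rotate_left(1, 5, k=2)): [3, 5, 4, 2, 1, 0]
After 5 (rotate_left(2, 4, k=1)): [3, 5, 2, 1, 4, 0]
After 6 (swap(2, 5)): [3, 5, 0, 1, 4, 2]
After 7 (swap(1, 5)): [3, 2, 0, 1, 4, 5]
After 8 (rotate_left(3, 5, k=1)): [3, 2, 0, 4, 5, 1]
After 9 (swap(2, 4)): [3, 2, 5, 4, 0, 1]
After 10 (reverse(4, 5)): [3, 2, 5, 4, 1, 0]
After 11 (swap(2, 1)): [3, 5, 2, 4, 1, 0]
After 12 (reverse(0, 4)): [1, 4, 2, 5, 3, 0]
After 13 (reverse(4, 5)): [1, 4, 2, 5, 0, 3]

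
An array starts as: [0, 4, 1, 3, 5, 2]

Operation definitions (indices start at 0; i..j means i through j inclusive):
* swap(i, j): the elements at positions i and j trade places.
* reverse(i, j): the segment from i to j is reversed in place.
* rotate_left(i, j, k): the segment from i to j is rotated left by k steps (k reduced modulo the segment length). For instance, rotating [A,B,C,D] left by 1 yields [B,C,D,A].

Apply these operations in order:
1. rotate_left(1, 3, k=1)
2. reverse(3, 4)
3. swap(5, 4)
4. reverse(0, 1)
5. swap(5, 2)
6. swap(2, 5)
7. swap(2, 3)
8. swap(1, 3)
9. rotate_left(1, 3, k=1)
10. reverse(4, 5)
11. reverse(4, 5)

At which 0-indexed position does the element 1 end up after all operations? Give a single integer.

After 1 (rotate_left(1, 3, k=1)): [0, 1, 3, 4, 5, 2]
After 2 (reverse(3, 4)): [0, 1, 3, 5, 4, 2]
After 3 (swap(5, 4)): [0, 1, 3, 5, 2, 4]
After 4 (reverse(0, 1)): [1, 0, 3, 5, 2, 4]
After 5 (swap(5, 2)): [1, 0, 4, 5, 2, 3]
After 6 (swap(2, 5)): [1, 0, 3, 5, 2, 4]
After 7 (swap(2, 3)): [1, 0, 5, 3, 2, 4]
After 8 (swap(1, 3)): [1, 3, 5, 0, 2, 4]
After 9 (rotate_left(1, 3, k=1)): [1, 5, 0, 3, 2, 4]
After 10 (reverse(4, 5)): [1, 5, 0, 3, 4, 2]
After 11 (reverse(4, 5)): [1, 5, 0, 3, 2, 4]

Answer: 0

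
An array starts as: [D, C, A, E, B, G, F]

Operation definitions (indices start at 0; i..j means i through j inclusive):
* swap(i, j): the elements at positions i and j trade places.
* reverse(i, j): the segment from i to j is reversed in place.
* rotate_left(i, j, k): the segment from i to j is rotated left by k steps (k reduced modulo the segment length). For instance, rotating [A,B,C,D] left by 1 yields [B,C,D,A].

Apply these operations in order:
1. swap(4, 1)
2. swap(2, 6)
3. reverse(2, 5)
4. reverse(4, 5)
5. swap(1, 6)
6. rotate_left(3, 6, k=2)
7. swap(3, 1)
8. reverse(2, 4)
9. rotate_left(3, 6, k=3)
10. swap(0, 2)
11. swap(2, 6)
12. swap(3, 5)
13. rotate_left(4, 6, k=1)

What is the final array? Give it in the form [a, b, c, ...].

After 1 (swap(4, 1)): [D, B, A, E, C, G, F]
After 2 (swap(2, 6)): [D, B, F, E, C, G, A]
After 3 (reverse(2, 5)): [D, B, G, C, E, F, A]
After 4 (reverse(4, 5)): [D, B, G, C, F, E, A]
After 5 (swap(1, 6)): [D, A, G, C, F, E, B]
After 6 (rotate_left(3, 6, k=2)): [D, A, G, E, B, C, F]
After 7 (swap(3, 1)): [D, E, G, A, B, C, F]
After 8 (reverse(2, 4)): [D, E, B, A, G, C, F]
After 9 (rotate_left(3, 6, k=3)): [D, E, B, F, A, G, C]
After 10 (swap(0, 2)): [B, E, D, F, A, G, C]
After 11 (swap(2, 6)): [B, E, C, F, A, G, D]
After 12 (swap(3, 5)): [B, E, C, G, A, F, D]
After 13 (rotate_left(4, 6, k=1)): [B, E, C, G, F, D, A]

Answer: [B, E, C, G, F, D, A]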